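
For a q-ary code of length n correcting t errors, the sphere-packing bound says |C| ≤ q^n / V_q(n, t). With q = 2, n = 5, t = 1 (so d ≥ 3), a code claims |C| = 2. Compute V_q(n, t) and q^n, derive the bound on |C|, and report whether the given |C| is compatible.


V_q(n, t) = 6, q^n = 32, Hamming bound = 5, |C| = 2 ≤ bound (satisfied).

Step 1: Compute V_q(n, t) = Σ_{j=0}^1 C(n, j) (q−1)^j.
  j = 0: C(5,0)·(1)^0 = 1·1 = 1.
  j = 1: C(5,1)·(1)^1 = 5·1 = 5.
  V_q(n, t) = 1 + 5 = 6.
Step 2: q^n = 2^5 = 32.
Step 3: Hamming bound ⌊q^n / V_q(n,t)⌋ = ⌊32/6⌋ = 5.
Step 4: Compare |C| = 2 to 5: satisfied.
The claimed |C| lies below the Hamming bound.


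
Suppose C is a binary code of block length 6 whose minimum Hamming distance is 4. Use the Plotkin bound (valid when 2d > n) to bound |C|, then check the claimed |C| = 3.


Plotkin bound M ≤ 4; given |C| = 3 ≤ bound (satisfied).

Check applicability: 2d = 8, n = 6.
2d − n = 2 > 0, so Plotkin applies.
Compute d/(2d−n) = 4/2 ≈ 2.0000.
⌊d/(2d−n)⌋ = 2.
Plotkin bound: M ≤ 2·2 = 4.
Given |C| = 3, check: satisfied.
This |C| is below the Plotkin bound.


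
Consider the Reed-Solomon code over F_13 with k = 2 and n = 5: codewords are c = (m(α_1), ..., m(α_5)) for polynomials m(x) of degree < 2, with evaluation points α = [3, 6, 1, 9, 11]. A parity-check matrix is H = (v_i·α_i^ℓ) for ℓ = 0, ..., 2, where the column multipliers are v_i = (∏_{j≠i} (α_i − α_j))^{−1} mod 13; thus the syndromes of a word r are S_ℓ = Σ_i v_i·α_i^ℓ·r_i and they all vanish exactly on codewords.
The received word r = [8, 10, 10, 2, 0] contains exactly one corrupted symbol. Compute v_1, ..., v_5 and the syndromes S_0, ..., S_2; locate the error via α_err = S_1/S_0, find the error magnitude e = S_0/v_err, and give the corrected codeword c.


S = (11, 1, 6), error at position 2, error magnitude e = 5, c = [8, 5, 10, 2, 0].

Step 1: column multipliers v_i = (∏_{j≠i}(α_i − α_j))^{−1} mod 13.
  i = 1 (α = 3): (3−6)(3−1)(3−9)(3−11) = (−3)·2·(−6)·(−8) = −288 ≡ 11, so v_1 = 11^{−1} = 6 (mod 13).
  i = 2 (α = 6): (6−3)(6−1)(6−9)(6−11) = 3·5·(−3)·(−5) = 225 ≡ 4, so v_2 = 4^{−1} = 10 (mod 13).
  i = 3 (α = 1): (1−3)(1−6)(1−9)(1−11) = (−2)·(−5)·(−8)·(−10) = 800 ≡ 7, so v_3 = 7^{−1} = 2 (mod 13).
  i = 4 (α = 9): (9−3)(9−6)(9−1)(9−11) = 6·3·8·(−2) = −288 ≡ 11, so v_4 = 11^{−1} = 6 (mod 13).
  i = 5 (α = 11): (11−3)(11−6)(11−1)(11−9) = 8·5·10·2 = 800 ≡ 7, so v_5 = 7^{−1} = 2 (mod 13).
  v = [6, 10, 2, 6, 2].
Step 2: syndromes of r = [8, 10, 10, 2, 0] (all sums mod 13).
  S_0 = Σ v_i r_i = 6·8 + 10·10 + 2·10 + 6·2 + 2·0 = 180 ≡ 11.
  S_1 = Σ v_i α_i r_i = 6·3·8 + 10·6·10 + 2·1·10 + 6·9·2 + 2·11·0 = 872 ≡ 1.
  α_i^2 mod 13 = [9, 10, 1, 3, 4].
  S_2 = Σ v_i α_i^2 r_i = 6·9·8 + 10·10·10 + 2·1·10 + 6·3·2 + 2·4·0 = 1488 ≡ 6.
  S = (11, 1, 6) ≠ 0, so r is not a codeword (an error is present).
Step 3: locate the error. For a single error e at position i, S_ℓ = v_i·e·α_i^ℓ, so α_err = S_1/S_0.
  S_0^{−1} = 11^{−1} = 6 (mod 13), so α_err = 1·6 = 6 ≡ 6 = α_2. Error position i = 2.
  Consistency check: S_2/S_1 = 6·1 = 6 ≡ 6 = α_err ✓ (single-error assumption holds).
Step 4: error magnitude e = S_0/v_2 = S_0·∏_{j≠2}(α_2 − α_j) = 11·4 = 44 ≡ 5 (mod 13).
Step 5: correct position 2: c_2 = r_2 − e = 10 − 5 ≡ 5 (mod 13). Hence c = [8, 5, 10, 2, 0].
  Check: interpolating c through the α_i gives m(x) = 11 + 12·x (degree < 2) with m(α_i) = c_i for every i, so c is indeed a codeword.


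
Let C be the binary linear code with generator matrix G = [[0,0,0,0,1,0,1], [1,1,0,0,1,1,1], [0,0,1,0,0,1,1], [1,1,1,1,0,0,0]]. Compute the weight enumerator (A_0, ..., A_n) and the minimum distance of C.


Weight distribution: A_0 = 1, A_2 = 3, A_3 = 4, A_4 = 3, A_5 = 4, A_6 = 1. Minimum distance d = 2.

Enumerate all 2^4 = 16 messages m ∈ F_2^4.
For each, compute codeword c = mG in F_2^7, then tally its weight.
  m = 0000 → c = 0000000, weight = 0.
  m = 1000 → c = 0000101, weight = 2.
  m = 0100 → c = 1100111, weight = 5.
  m = 1100 → c = 1100010, weight = 3.
  m = 0010 → c = 0010011, weight = 3.
  m = 1010 → c = 0010110, weight = 3.
  m = 0110 → c = 1110100, weight = 4.
  m = 1110 → c = 1110001, weight = 4.
  m = 0001 → c = 1111000, weight = 4.
  m = 1001 → c = 1111101, weight = 6.
  m = 0101 → c = 0011111, weight = 5.
  m = 1101 → c = 0011010, weight = 3.
  m = 0011 → c = 1101011, weight = 5.
  m = 1011 → c = 1101110, weight = 5.
  m = 0111 → c = 0001100, weight = 2.
  m = 1111 → c = 0001001, weight = 2.
Tally weights:
  weight 0: 1 codewords.
  weight 2: 3 codewords.
  weight 3: 4 codewords.
  weight 4: 3 codewords.
  weight 5: 4 codewords.
  weight 6: 1 codewords.
Minimum distance d = smallest w > 0 with A_w > 0 = 2.
Sanity: Σ A_w = 16 = 2^4 = 16 ✓.


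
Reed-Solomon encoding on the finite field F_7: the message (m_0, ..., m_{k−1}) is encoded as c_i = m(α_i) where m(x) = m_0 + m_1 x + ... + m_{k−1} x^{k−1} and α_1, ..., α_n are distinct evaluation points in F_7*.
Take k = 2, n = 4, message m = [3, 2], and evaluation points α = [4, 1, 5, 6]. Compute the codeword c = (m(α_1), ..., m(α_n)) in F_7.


c = [4, 5, 6, 1]

Message polynomial: m(x) = 3 + 2·x (mod 7).
For each evaluation point α_i, compute m(α_i) mod 7:
  α_1 = 4: Horner steps 2 → 4, so m(4) = 4.
  α_2 = 1: Horner steps 2 → 5, so m(1) = 5.
  α_3 = 5: Horner steps 2 → 6, so m(5) = 6.
  α_4 = 6: Horner steps 2 → 1, so m(6) = 1.
Codeword c = [4, 5, 6, 1] ∈ F_7^4.


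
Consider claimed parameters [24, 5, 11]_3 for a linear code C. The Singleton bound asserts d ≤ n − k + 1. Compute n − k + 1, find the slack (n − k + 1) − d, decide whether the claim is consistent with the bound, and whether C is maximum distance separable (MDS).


Singleton RHS = n − k + 1 = 20, slack = 9, bound satisfied, not MDS.

Singleton bound: d ≤ n − k + 1.
Here n = 24, k = 5, so n − k + 1 = 20.
Given d = 11, check d ≤ 20: YES.
Slack = (n − k + 1) − d = 9.
The code is NOT MDS (slack = 9 > 0).
Description: the claimed parameters are [24, 5, 11]_3; such a code would be non-MDS.


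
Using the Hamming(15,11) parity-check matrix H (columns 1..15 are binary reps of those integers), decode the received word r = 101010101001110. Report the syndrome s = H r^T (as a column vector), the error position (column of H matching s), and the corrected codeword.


s = (0, 1, 1, 0)^T, error position = 6, corrected codeword c = 101011101001110

Compute s = H r^T mod 2 one row at a time:
  s_1 = 0 + 1 + 0 + 0 + 1 + 1 + 1 + 0 = 4 ≡ 0 (mod 2).
  s_2 = 0 + 1 + 0 + 1 + 1 + 1 + 1 + 0 = 5 ≡ 1 (mod 2).
  s_3 = 0 + 1 + 0 + 1 + 0 + 0 + 1 + 0 = 3 ≡ 1 (mod 2).
  s_4 = 1 + 1 + 1 + 1 + 1 + 0 + 1 + 0 = 6 ≡ 0 (mod 2).
s = (0, 1, 1, 0)^T — this equals column 6 of H (binary 0110), so error is at position 6.
Correct: flip bit 6 of r = 101010101001110 to get c = 101011101001110.


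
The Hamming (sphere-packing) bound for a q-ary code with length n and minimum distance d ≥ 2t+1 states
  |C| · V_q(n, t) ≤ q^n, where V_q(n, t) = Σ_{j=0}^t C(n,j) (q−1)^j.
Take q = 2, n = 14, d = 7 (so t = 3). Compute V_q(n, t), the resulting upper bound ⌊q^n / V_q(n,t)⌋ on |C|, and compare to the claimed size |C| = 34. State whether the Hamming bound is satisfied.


V_q(n, t) = 470, q^n = 16384, Hamming bound = 34, |C| = 34 ≤ bound (satisfied).

Step 1: Compute V_q(n, t) = Σ_{j=0}^3 C(n, j) (q−1)^j.
  j = 0: C(14,0)·(1)^0 = 1·1 = 1.
  j = 1: C(14,1)·(1)^1 = 14·1 = 14.
  j = 2: C(14,2)·(1)^2 = 91·1 = 91.
  j = 3: C(14,3)·(1)^3 = 364·1 = 364.
  V_q(n, t) = 1 + 14 + 91 + 364 = 470.
Step 2: q^n = 2^14 = 16384.
Step 3: Hamming bound ⌊q^n / V_q(n,t)⌋ = ⌊16384/470⌋ = 34.
Step 4: Compare |C| = 34 to 34: satisfied.
The claimed |C| lies at the Hamming bound (tight).


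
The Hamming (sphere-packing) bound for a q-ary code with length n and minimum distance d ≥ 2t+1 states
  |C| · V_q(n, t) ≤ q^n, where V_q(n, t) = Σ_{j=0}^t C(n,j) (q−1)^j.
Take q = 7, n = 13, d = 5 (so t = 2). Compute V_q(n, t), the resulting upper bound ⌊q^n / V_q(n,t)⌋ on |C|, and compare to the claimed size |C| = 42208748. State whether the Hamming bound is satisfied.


V_q(n, t) = 2887, q^n = 96889010407, Hamming bound = 33560446, |C| = 42208748 > bound (violated).

Step 1: Compute V_q(n, t) = Σ_{j=0}^2 C(n, j) (q−1)^j.
  j = 0: C(13,0)·(6)^0 = 1·1 = 1.
  j = 1: C(13,1)·(6)^1 = 13·6 = 78.
  j = 2: C(13,2)·(6)^2 = 78·36 = 2808.
  V_q(n, t) = 1 + 78 + 2808 = 2887.
Step 2: q^n = 7^13 = 96889010407.
Step 3: Hamming bound ⌊q^n / V_q(n,t)⌋ = ⌊96889010407/2887⌋ = 33560446.
Step 4: Compare |C| = 42208748 to 33560446: violated.
The claimed |C| lies above the Hamming bound, so no 7-ary code of length 13 with d ≥ 5 can have 42208748 codewords.


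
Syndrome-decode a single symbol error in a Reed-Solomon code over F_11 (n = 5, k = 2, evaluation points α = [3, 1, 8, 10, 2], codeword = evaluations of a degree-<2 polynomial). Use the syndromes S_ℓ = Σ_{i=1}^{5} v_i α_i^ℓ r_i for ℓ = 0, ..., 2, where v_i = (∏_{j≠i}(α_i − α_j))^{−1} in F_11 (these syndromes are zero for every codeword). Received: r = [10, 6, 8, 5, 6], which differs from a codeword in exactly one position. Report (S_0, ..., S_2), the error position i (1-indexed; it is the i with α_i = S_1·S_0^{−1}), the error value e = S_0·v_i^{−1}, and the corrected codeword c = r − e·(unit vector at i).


S = (3, 3, 3), error at position 2, error magnitude e = 4, c = [10, 2, 8, 5, 6].

Step 1: column multipliers v_i = (∏_{j≠i}(α_i − α_j))^{−1} mod 11.
  i = 1 (α = 3): (3−1)(3−8)(3−10)(3−2) = 2·(−5)·(−7)·1 = 70 ≡ 4, so v_1 = 4^{−1} = 3 (mod 11).
  i = 2 (α = 1): (1−3)(1−8)(1−10)(1−2) = (−2)·(−7)·(−9)·(−1) = 126 ≡ 5, so v_2 = 5^{−1} = 9 (mod 11).
  i = 3 (α = 8): (8−3)(8−1)(8−10)(8−2) = 5·7·(−2)·6 = −420 ≡ 9, so v_3 = 9^{−1} = 5 (mod 11).
  i = 4 (α = 10): (10−3)(10−1)(10−8)(10−2) = 7·9·2·8 = 1008 ≡ 7, so v_4 = 7^{−1} = 8 (mod 11).
  i = 5 (α = 2): (2−3)(2−1)(2−8)(2−10) = (−1)·1·(−6)·(−8) = −48 ≡ 7, so v_5 = 7^{−1} = 8 (mod 11).
  v = [3, 9, 5, 8, 8].
Step 2: syndromes of r = [10, 6, 8, 5, 6] (all sums mod 11).
  S_0 = Σ v_i r_i = 3·10 + 9·6 + 5·8 + 8·5 + 8·6 = 212 ≡ 3.
  S_1 = Σ v_i α_i r_i = 3·3·10 + 9·1·6 + 5·8·8 + 8·10·5 + 8·2·6 = 960 ≡ 3.
  α_i^2 mod 11 = [9, 1, 9, 1, 4].
  S_2 = Σ v_i α_i^2 r_i = 3·9·10 + 9·1·6 + 5·9·8 + 8·1·5 + 8·4·6 = 916 ≡ 3.
  S = (3, 3, 3) ≠ 0, so r is not a codeword (an error is present).
Step 3: locate the error. For a single error e at position i, S_ℓ = v_i·e·α_i^ℓ, so α_err = S_1/S_0.
  S_0^{−1} = 3^{−1} = 4 (mod 11), so α_err = 3·4 = 12 ≡ 1 = α_2. Error position i = 2.
  Consistency check: S_2/S_1 = 3·4 = 12 ≡ 1 = α_err ✓ (single-error assumption holds).
Step 4: error magnitude e = S_0/v_2 = S_0·∏_{j≠2}(α_2 − α_j) = 3·5 = 15 ≡ 4 (mod 11).
Step 5: correct position 2: c_2 = r_2 − e = 6 − 4 ≡ 2 (mod 11). Hence c = [10, 2, 8, 5, 6].
  Check: interpolating c through the α_i gives m(x) = 9 + 4·x (degree < 2) with m(α_i) = c_i for every i, so c is indeed a codeword.


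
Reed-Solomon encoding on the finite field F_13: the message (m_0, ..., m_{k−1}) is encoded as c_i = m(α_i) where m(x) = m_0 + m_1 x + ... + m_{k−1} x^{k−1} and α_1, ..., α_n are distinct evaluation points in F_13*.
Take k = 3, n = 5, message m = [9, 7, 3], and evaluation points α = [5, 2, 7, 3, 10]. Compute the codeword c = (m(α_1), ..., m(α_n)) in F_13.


c = [2, 9, 10, 5, 2]

Message polynomial: m(x) = 9 + 7·x + 3·x^2 (mod 13).
For each evaluation point α_i, compute m(α_i) mod 13:
  α_1 = 5: Horner steps 3 → 9 → 2, so m(5) = 2.
  α_2 = 2: Horner steps 3 → 0 → 9, so m(2) = 9.
  α_3 = 7: Horner steps 3 → 2 → 10, so m(7) = 10.
  α_4 = 3: Horner steps 3 → 3 → 5, so m(3) = 5.
  α_5 = 10: Horner steps 3 → 11 → 2, so m(10) = 2.
Codeword c = [2, 9, 10, 5, 2] ∈ F_13^5.


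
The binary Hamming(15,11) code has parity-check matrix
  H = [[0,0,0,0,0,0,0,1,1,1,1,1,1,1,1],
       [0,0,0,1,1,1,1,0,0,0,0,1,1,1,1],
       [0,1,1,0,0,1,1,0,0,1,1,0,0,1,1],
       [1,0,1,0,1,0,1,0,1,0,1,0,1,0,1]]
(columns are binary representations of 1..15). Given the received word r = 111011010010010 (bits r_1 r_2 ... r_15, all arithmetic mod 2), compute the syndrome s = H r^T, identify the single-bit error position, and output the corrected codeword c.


s = (1, 1, 1, 0)^T, error position = 14, corrected codeword c = 111011010010000

Compute s = H r^T mod 2 one row at a time:
  s_1 = 1 + 0 + 0 + 1 + 0 + 0 + 1 + 0 = 3 ≡ 1 (mod 2).
  s_2 = 0 + 1 + 1 + 0 + 0 + 0 + 1 + 0 = 3 ≡ 1 (mod 2).
  s_3 = 1 + 1 + 1 + 0 + 0 + 1 + 1 + 0 = 5 ≡ 1 (mod 2).
  s_4 = 1 + 1 + 1 + 0 + 0 + 1 + 0 + 0 = 4 ≡ 0 (mod 2).
s = (1, 1, 1, 0)^T — this equals column 14 of H (binary 1110), so error is at position 14.
Correct: flip bit 14 of r = 111011010010010 to get c = 111011010010000.


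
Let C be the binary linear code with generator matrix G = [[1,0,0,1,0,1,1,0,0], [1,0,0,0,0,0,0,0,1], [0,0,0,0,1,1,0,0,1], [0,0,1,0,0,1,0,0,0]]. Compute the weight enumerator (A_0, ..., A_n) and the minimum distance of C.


Weight distribution: A_0 = 1, A_2 = 2, A_3 = 5, A_4 = 5, A_5 = 2, A_7 = 1. Minimum distance d = 2.

Enumerate all 2^4 = 16 messages m ∈ F_2^4.
For each, compute codeword c = mG in F_2^9, then tally its weight.
  m = 0000 → c = 000000000, weight = 0.
  m = 1000 → c = 100101100, weight = 4.
  m = 0100 → c = 100000001, weight = 2.
  m = 1100 → c = 000101101, weight = 4.
  m = 0010 → c = 000011001, weight = 3.
  m = 1010 → c = 100110101, weight = 5.
  m = 0110 → c = 100011000, weight = 3.
  m = 1110 → c = 000110100, weight = 3.
  m = 0001 → c = 001001000, weight = 2.
  m = 1001 → c = 101100100, weight = 4.
  m = 0101 → c = 101001001, weight = 4.
  m = 1101 → c = 001100101, weight = 4.
  m = 0011 → c = 001010001, weight = 3.
  m = 1011 → c = 101111101, weight = 7.
  m = 0111 → c = 101010000, weight = 3.
  m = 1111 → c = 001111100, weight = 5.
Tally weights:
  weight 0: 1 codewords.
  weight 2: 2 codewords.
  weight 3: 5 codewords.
  weight 4: 5 codewords.
  weight 5: 2 codewords.
  weight 7: 1 codewords.
Minimum distance d = smallest w > 0 with A_w > 0 = 2.
Sanity: Σ A_w = 16 = 2^4 = 16 ✓.


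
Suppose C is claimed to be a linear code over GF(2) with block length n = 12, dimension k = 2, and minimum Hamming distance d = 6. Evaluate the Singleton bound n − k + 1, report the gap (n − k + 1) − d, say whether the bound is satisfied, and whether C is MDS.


Singleton RHS = n − k + 1 = 11, slack = 5, bound satisfied, not MDS.

Singleton bound: d ≤ n − k + 1.
Here n = 12, k = 2, so n − k + 1 = 11.
Given d = 6, check d ≤ 11: YES.
Slack = (n − k + 1) − d = 5.
The code is NOT MDS (slack = 5 > 0).
Description: the claimed parameters are [12, 2, 6]_2; such a code would be non-MDS.


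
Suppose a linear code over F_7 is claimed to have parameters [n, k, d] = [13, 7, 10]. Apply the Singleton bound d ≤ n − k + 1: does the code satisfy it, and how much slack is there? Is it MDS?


Singleton RHS = n − k + 1 = 7, slack = -3, bound violated (no such code; not MDS).

Singleton bound: d ≤ n − k + 1.
Here n = 13, k = 7, so n − k + 1 = 7.
Given d = 10, check d ≤ 7: NO.
Slack = (n − k + 1) − d = -3.
The slack is negative: d = 10 exceeds n − k + 1 = 7 by 3, so the Singleton bound is violated and no linear [13, 7, 10]_7 code can exist. In particular it is not MDS (MDS requires d = n − k + 1 exactly).
Description: the claimed parameters are [13, 7, 10]_7; such a code would be impossible (violates the Singleton bound).


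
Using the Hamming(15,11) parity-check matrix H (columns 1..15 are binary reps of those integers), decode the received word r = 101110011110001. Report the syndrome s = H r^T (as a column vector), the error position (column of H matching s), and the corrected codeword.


s = (1, 1, 0, 0)^T, error position = 12, corrected codeword c = 101110011111001

Compute s = H r^T mod 2 one row at a time:
  s_1 = 1 + 1 + 1 + 1 + 0 + 0 + 0 + 1 = 5 ≡ 1 (mod 2).
  s_2 = 1 + 1 + 0 + 0 + 0 + 0 + 0 + 1 = 3 ≡ 1 (mod 2).
  s_3 = 0 + 1 + 0 + 0 + 1 + 1 + 0 + 1 = 4 ≡ 0 (mod 2).
  s_4 = 1 + 1 + 1 + 0 + 1 + 1 + 0 + 1 = 6 ≡ 0 (mod 2).
s = (1, 1, 0, 0)^T — this equals column 12 of H (binary 1100), so error is at position 12.
Correct: flip bit 12 of r = 101110011110001 to get c = 101110011111001.


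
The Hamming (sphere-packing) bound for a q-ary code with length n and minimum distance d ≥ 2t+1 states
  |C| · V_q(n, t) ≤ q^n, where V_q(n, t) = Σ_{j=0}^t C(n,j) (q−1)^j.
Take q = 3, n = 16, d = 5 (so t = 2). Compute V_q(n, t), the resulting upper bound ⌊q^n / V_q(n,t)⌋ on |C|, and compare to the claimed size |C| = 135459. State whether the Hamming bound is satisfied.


V_q(n, t) = 513, q^n = 43046721, Hamming bound = 83911, |C| = 135459 > bound (violated).

Step 1: Compute V_q(n, t) = Σ_{j=0}^2 C(n, j) (q−1)^j.
  j = 0: C(16,0)·(2)^0 = 1·1 = 1.
  j = 1: C(16,1)·(2)^1 = 16·2 = 32.
  j = 2: C(16,2)·(2)^2 = 120·4 = 480.
  V_q(n, t) = 1 + 32 + 480 = 513.
Step 2: q^n = 3^16 = 43046721.
Step 3: Hamming bound ⌊q^n / V_q(n,t)⌋ = ⌊43046721/513⌋ = 83911.
Step 4: Compare |C| = 135459 to 83911: violated.
The claimed |C| lies above the Hamming bound, so no 3-ary code of length 16 with d ≥ 5 can have 135459 codewords.


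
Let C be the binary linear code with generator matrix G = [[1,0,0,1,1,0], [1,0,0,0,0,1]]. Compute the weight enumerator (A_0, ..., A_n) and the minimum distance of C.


Weight distribution: A_0 = 1, A_2 = 1, A_3 = 2. Minimum distance d = 2.

Enumerate all 2^2 = 4 messages m ∈ F_2^2.
For each, compute codeword c = mG in F_2^6, then tally its weight.
  m = 00 → c = 000000, weight = 0.
  m = 10 → c = 100110, weight = 3.
  m = 01 → c = 100001, weight = 2.
  m = 11 → c = 000111, weight = 3.
Tally weights:
  weight 0: 1 codewords.
  weight 2: 1 codewords.
  weight 3: 2 codewords.
Minimum distance d = smallest w > 0 with A_w > 0 = 2.
Sanity: Σ A_w = 4 = 2^2 = 4 ✓.


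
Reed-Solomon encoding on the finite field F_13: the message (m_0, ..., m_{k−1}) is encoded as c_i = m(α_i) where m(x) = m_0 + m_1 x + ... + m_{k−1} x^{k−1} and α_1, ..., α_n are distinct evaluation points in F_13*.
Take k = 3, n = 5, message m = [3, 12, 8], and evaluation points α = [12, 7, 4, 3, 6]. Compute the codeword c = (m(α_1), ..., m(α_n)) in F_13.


c = [12, 11, 10, 7, 12]

Message polynomial: m(x) = 3 + 12·x + 8·x^2 (mod 13).
For each evaluation point α_i, compute m(α_i) mod 13:
  α_1 = 12: Horner steps 8 → 4 → 12, so m(12) = 12.
  α_2 = 7: Horner steps 8 → 3 → 11, so m(7) = 11.
  α_3 = 4: Horner steps 8 → 5 → 10, so m(4) = 10.
  α_4 = 3: Horner steps 8 → 10 → 7, so m(3) = 7.
  α_5 = 6: Horner steps 8 → 8 → 12, so m(6) = 12.
Codeword c = [12, 11, 10, 7, 12] ∈ F_13^5.


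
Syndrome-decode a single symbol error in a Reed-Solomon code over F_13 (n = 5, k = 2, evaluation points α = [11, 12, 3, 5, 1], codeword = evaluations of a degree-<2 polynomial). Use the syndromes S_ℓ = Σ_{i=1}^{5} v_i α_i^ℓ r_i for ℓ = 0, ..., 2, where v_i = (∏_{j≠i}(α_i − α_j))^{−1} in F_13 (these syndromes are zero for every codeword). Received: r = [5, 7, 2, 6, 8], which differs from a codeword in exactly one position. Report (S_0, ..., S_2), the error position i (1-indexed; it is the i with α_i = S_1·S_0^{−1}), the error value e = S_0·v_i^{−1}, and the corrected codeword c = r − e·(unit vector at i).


S = (4, 4, 4), error at position 5, error magnitude e = 10, c = [5, 7, 2, 6, 11].

Step 1: column multipliers v_i = (∏_{j≠i}(α_i − α_j))^{−1} mod 13.
  i = 1 (α = 11): (11−12)(11−3)(11−5)(11−1) = (−1)·8·6·10 = −480 ≡ 1, so v_1 = 1^{−1} = 1 (mod 13).
  i = 2 (α = 12): (12−11)(12−3)(12−5)(12−1) = 1·9·7·11 = 693 ≡ 4, so v_2 = 4^{−1} = 10 (mod 13).
  i = 3 (α = 3): (3−11)(3−12)(3−5)(3−1) = (−8)·(−9)·(−2)·2 = −288 ≡ 11, so v_3 = 11^{−1} = 6 (mod 13).
  i = 4 (α = 5): (5−11)(5−12)(5−3)(5−1) = (−6)·(−7)·2·4 = 336 ≡ 11, so v_4 = 11^{−1} = 6 (mod 13).
  i = 5 (α = 1): (1−11)(1−12)(1−3)(1−5) = (−10)·(−11)·(−2)·(−4) = 880 ≡ 9, so v_5 = 9^{−1} = 3 (mod 13).
  v = [1, 10, 6, 6, 3].
Step 2: syndromes of r = [5, 7, 2, 6, 8] (all sums mod 13).
  S_0 = Σ v_i r_i = 1·5 + 10·7 + 6·2 + 6·6 + 3·8 = 147 ≡ 4.
  S_1 = Σ v_i α_i r_i = 1·11·5 + 10·12·7 + 6·3·2 + 6·5·6 + 3·1·8 = 1135 ≡ 4.
  α_i^2 mod 13 = [4, 1, 9, 12, 1].
  S_2 = Σ v_i α_i^2 r_i = 1·4·5 + 10·1·7 + 6·9·2 + 6·12·6 + 3·1·8 = 654 ≡ 4.
  S = (4, 4, 4) ≠ 0, so r is not a codeword (an error is present).
Step 3: locate the error. For a single error e at position i, S_ℓ = v_i·e·α_i^ℓ, so α_err = S_1/S_0.
  S_0^{−1} = 4^{−1} = 10 (mod 13), so α_err = 4·10 = 40 ≡ 1 = α_5. Error position i = 5.
  Consistency check: S_2/S_1 = 4·10 = 40 ≡ 1 = α_err ✓ (single-error assumption holds).
Step 4: error magnitude e = S_0/v_5 = S_0·∏_{j≠5}(α_5 − α_j) = 4·9 = 36 ≡ 10 (mod 13).
Step 5: correct position 5: c_5 = r_5 − e = 8 − 10 ≡ 11 (mod 13). Hence c = [5, 7, 2, 6, 11].
  Check: interpolating c through the α_i gives m(x) = 9 + 2·x (degree < 2) with m(α_i) = c_i for every i, so c is indeed a codeword.


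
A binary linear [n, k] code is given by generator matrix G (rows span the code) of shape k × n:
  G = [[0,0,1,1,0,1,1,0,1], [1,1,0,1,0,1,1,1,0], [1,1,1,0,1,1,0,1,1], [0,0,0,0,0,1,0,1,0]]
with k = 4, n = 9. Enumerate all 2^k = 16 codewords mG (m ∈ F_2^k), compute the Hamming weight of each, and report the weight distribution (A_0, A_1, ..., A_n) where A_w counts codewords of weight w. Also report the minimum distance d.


Weight distribution: A_0 = 1, A_2 = 3, A_4 = 1, A_5 = 6, A_6 = 3, A_7 = 2. Minimum distance d = 2.

Enumerate all 2^4 = 16 messages m ∈ F_2^4.
For each, compute codeword c = mG in F_2^9, then tally its weight.
  m = 0000 → c = 000000000, weight = 0.
  m = 1000 → c = 001101101, weight = 5.
  m = 0100 → c = 110101110, weight = 6.
  m = 1100 → c = 111000011, weight = 5.
  m = 0010 → c = 111011011, weight = 7.
  m = 1010 → c = 110110110, weight = 6.
  m = 0110 → c = 001110101, weight = 5.
  m = 1110 → c = 000011000, weight = 2.
  m = 0001 → c = 000001010, weight = 2.
  m = 1001 → c = 001100111, weight = 5.
  m = 0101 → c = 110100100, weight = 4.
  m = 1101 → c = 111001001, weight = 5.
  m = 0011 → c = 111010001, weight = 5.
  m = 1011 → c = 110111100, weight = 6.
  m = 0111 → c = 001111111, weight = 7.
  m = 1111 → c = 000010010, weight = 2.
Tally weights:
  weight 0: 1 codewords.
  weight 2: 3 codewords.
  weight 4: 1 codewords.
  weight 5: 6 codewords.
  weight 6: 3 codewords.
  weight 7: 2 codewords.
Minimum distance d = smallest w > 0 with A_w > 0 = 2.
Sanity: Σ A_w = 16 = 2^4 = 16 ✓.


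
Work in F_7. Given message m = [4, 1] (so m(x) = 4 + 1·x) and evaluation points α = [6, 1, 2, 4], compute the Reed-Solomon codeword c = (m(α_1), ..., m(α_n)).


c = [3, 5, 6, 1]

Message polynomial: m(x) = 4 + 1·x (mod 7).
For each evaluation point α_i, compute m(α_i) mod 7:
  α_1 = 6: Horner steps 1 → 3, so m(6) = 3.
  α_2 = 1: Horner steps 1 → 5, so m(1) = 5.
  α_3 = 2: Horner steps 1 → 6, so m(2) = 6.
  α_4 = 4: Horner steps 1 → 1, so m(4) = 1.
Codeword c = [3, 5, 6, 1] ∈ F_7^4.


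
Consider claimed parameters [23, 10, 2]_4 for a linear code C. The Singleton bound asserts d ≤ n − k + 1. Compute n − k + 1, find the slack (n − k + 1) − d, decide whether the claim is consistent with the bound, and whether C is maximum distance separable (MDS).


Singleton RHS = n − k + 1 = 14, slack = 12, bound satisfied, not MDS.

Singleton bound: d ≤ n − k + 1.
Here n = 23, k = 10, so n − k + 1 = 14.
Given d = 2, check d ≤ 14: YES.
Slack = (n − k + 1) − d = 12.
The code is NOT MDS (slack = 12 > 0).
Description: the claimed parameters are [23, 10, 2]_4; such a code would be non-MDS.


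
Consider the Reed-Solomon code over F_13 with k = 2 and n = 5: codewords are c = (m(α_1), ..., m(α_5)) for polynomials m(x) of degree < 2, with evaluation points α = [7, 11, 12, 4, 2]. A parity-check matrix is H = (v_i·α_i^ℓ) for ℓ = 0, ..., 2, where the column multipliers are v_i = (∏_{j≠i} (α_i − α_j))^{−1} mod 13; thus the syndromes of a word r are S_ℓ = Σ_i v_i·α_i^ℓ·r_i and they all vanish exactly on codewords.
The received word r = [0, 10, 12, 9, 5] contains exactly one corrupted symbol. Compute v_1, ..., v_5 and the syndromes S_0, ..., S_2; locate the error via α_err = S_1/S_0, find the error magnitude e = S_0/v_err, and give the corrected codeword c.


S = (11, 12, 6), error at position 1, error magnitude e = 11, c = [2, 10, 12, 9, 5].

Step 1: column multipliers v_i = (∏_{j≠i}(α_i − α_j))^{−1} mod 13.
  i = 1 (α = 7): (7−11)(7−12)(7−4)(7−2) = (−4)·(−5)·3·5 = 300 ≡ 1, so v_1 = 1^{−1} = 1 (mod 13).
  i = 2 (α = 11): (11−7)(11−12)(11−4)(11−2) = 4·(−1)·7·9 = −252 ≡ 8, so v_2 = 8^{−1} = 5 (mod 13).
  i = 3 (α = 12): (12−7)(12−11)(12−4)(12−2) = 5·1·8·10 = 400 ≡ 10, so v_3 = 10^{−1} = 4 (mod 13).
  i = 4 (α = 4): (4−7)(4−11)(4−12)(4−2) = (−3)·(−7)·(−8)·2 = −336 ≡ 2, so v_4 = 2^{−1} = 7 (mod 13).
  i = 5 (α = 2): (2−7)(2−11)(2−12)(2−4) = (−5)·(−9)·(−10)·(−2) = 900 ≡ 3, so v_5 = 3^{−1} = 9 (mod 13).
  v = [1, 5, 4, 7, 9].
Step 2: syndromes of r = [0, 10, 12, 9, 5] (all sums mod 13).
  S_0 = Σ v_i r_i = 1·0 + 5·10 + 4·12 + 7·9 + 9·5 = 206 ≡ 11.
  S_1 = Σ v_i α_i r_i = 1·7·0 + 5·11·10 + 4·12·12 + 7·4·9 + 9·2·5 = 1468 ≡ 12.
  α_i^2 mod 13 = [10, 4, 1, 3, 4].
  S_2 = Σ v_i α_i^2 r_i = 1·10·0 + 5·4·10 + 4·1·12 + 7·3·9 + 9·4·5 = 617 ≡ 6.
  S = (11, 12, 6) ≠ 0, so r is not a codeword (an error is present).
Step 3: locate the error. For a single error e at position i, S_ℓ = v_i·e·α_i^ℓ, so α_err = S_1/S_0.
  S_0^{−1} = 11^{−1} = 6 (mod 13), so α_err = 12·6 = 72 ≡ 7 = α_1. Error position i = 1.
  Consistency check: S_2/S_1 = 6·12 = 72 ≡ 7 = α_err ✓ (single-error assumption holds).
Step 4: error magnitude e = S_0/v_1 = S_0·∏_{j≠1}(α_1 − α_j) = 11·1 = 11 ≡ 11 (mod 13).
Step 5: correct position 1: c_1 = r_1 − e = 0 − 11 ≡ 2 (mod 13). Hence c = [2, 10, 12, 9, 5].
  Check: interpolating c through the α_i gives m(x) = 1 + 2·x (degree < 2) with m(α_i) = c_i for every i, so c is indeed a codeword.


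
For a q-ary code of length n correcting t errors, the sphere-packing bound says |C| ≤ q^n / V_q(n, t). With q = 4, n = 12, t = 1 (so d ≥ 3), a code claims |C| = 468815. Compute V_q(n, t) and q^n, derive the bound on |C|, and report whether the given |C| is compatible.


V_q(n, t) = 37, q^n = 16777216, Hamming bound = 453438, |C| = 468815 > bound (violated).

Step 1: Compute V_q(n, t) = Σ_{j=0}^1 C(n, j) (q−1)^j.
  j = 0: C(12,0)·(3)^0 = 1·1 = 1.
  j = 1: C(12,1)·(3)^1 = 12·3 = 36.
  V_q(n, t) = 1 + 36 = 37.
Step 2: q^n = 4^12 = 16777216.
Step 3: Hamming bound ⌊q^n / V_q(n,t)⌋ = ⌊16777216/37⌋ = 453438.
Step 4: Compare |C| = 468815 to 453438: violated.
The claimed |C| lies above the Hamming bound, so no 4-ary code of length 12 with d ≥ 3 can have 468815 codewords.


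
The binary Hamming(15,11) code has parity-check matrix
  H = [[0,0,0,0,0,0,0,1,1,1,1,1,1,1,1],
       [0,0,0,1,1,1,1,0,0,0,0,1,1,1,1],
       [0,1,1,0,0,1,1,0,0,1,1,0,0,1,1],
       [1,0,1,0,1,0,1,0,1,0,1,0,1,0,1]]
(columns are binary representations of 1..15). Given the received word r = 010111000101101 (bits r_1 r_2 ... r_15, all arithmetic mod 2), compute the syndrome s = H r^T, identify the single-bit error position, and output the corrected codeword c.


s = (0, 0, 0, 1)^T, error position = 1, corrected codeword c = 110111000101101

Compute s = H r^T mod 2 one row at a time:
  s_1 = 0 + 0 + 1 + 0 + 1 + 1 + 0 + 1 = 4 ≡ 0 (mod 2).
  s_2 = 1 + 1 + 1 + 0 + 1 + 1 + 0 + 1 = 6 ≡ 0 (mod 2).
  s_3 = 1 + 0 + 1 + 0 + 1 + 0 + 0 + 1 = 4 ≡ 0 (mod 2).
  s_4 = 0 + 0 + 1 + 0 + 0 + 0 + 1 + 1 = 3 ≡ 1 (mod 2).
s = (0, 0, 0, 1)^T — this equals column 1 of H (binary 0001), so error is at position 1.
Correct: flip bit 1 of r = 010111000101101 to get c = 110111000101101.


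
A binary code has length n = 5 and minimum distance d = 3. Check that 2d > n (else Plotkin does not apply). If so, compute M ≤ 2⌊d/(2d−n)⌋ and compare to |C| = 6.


Plotkin bound M ≤ 6; given |C| = 6 ≤ bound (satisfied).

Check applicability: 2d = 6, n = 5.
2d − n = 1 > 0, so Plotkin applies.
Compute d/(2d−n) = 3/1 ≈ 3.0000.
⌊d/(2d−n)⌋ = 3.
Plotkin bound: M ≤ 2·3 = 6.
Given |C| = 6, check: satisfied.
This |C| is at the Plotkin bound.


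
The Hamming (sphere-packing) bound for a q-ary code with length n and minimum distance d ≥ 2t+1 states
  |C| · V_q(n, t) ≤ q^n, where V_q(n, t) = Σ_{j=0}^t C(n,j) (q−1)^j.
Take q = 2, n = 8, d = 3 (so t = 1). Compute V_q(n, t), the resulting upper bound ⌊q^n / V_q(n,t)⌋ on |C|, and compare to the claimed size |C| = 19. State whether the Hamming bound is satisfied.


V_q(n, t) = 9, q^n = 256, Hamming bound = 28, |C| = 19 ≤ bound (satisfied).

Step 1: Compute V_q(n, t) = Σ_{j=0}^1 C(n, j) (q−1)^j.
  j = 0: C(8,0)·(1)^0 = 1·1 = 1.
  j = 1: C(8,1)·(1)^1 = 8·1 = 8.
  V_q(n, t) = 1 + 8 = 9.
Step 2: q^n = 2^8 = 256.
Step 3: Hamming bound ⌊q^n / V_q(n,t)⌋ = ⌊256/9⌋ = 28.
Step 4: Compare |C| = 19 to 28: satisfied.
The claimed |C| lies below the Hamming bound.


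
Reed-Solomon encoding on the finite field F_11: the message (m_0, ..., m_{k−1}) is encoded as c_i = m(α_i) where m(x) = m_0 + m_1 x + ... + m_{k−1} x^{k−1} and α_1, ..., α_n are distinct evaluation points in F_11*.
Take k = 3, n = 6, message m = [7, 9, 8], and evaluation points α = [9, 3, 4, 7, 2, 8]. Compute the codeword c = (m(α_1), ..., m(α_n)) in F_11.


c = [10, 7, 6, 0, 2, 8]

Message polynomial: m(x) = 7 + 9·x + 8·x^2 (mod 11).
For each evaluation point α_i, compute m(α_i) mod 11:
  α_1 = 9: Horner steps 8 → 4 → 10, so m(9) = 10.
  α_2 = 3: Horner steps 8 → 0 → 7, so m(3) = 7.
  α_3 = 4: Horner steps 8 → 8 → 6, so m(4) = 6.
  α_4 = 7: Horner steps 8 → 10 → 0, so m(7) = 0.
  α_5 = 2: Horner steps 8 → 3 → 2, so m(2) = 2.
  α_6 = 8: Horner steps 8 → 7 → 8, so m(8) = 8.
Codeword c = [10, 7, 6, 0, 2, 8] ∈ F_11^6.


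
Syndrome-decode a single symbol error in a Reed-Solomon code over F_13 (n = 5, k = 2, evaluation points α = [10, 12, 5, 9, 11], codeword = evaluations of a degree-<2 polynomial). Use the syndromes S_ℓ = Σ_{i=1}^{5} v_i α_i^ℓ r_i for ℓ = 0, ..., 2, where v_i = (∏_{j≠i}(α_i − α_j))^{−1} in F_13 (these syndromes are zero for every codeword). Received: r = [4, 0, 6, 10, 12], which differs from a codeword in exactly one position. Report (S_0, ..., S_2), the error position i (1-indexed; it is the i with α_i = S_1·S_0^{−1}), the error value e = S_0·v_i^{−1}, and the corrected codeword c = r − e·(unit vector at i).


S = (11, 6, 8), error at position 1, error magnitude e = 6, c = [11, 0, 6, 10, 12].

Step 1: column multipliers v_i = (∏_{j≠i}(α_i − α_j))^{−1} mod 13.
  i = 1 (α = 10): (10−12)(10−5)(10−9)(10−11) = (−2)·5·1·(−1) = 10 ≡ 10, so v_1 = 10^{−1} = 4 (mod 13).
  i = 2 (α = 12): (12−10)(12−5)(12−9)(12−11) = 2·7·3·1 = 42 ≡ 3, so v_2 = 3^{−1} = 9 (mod 13).
  i = 3 (α = 5): (5−10)(5−12)(5−9)(5−11) = (−5)·(−7)·(−4)·(−6) = 840 ≡ 8, so v_3 = 8^{−1} = 5 (mod 13).
  i = 4 (α = 9): (9−10)(9−12)(9−5)(9−11) = (−1)·(−3)·4·(−2) = −24 ≡ 2, so v_4 = 2^{−1} = 7 (mod 13).
  i = 5 (α = 11): (11−10)(11−12)(11−5)(11−9) = 1·(−1)·6·2 = −12 ≡ 1, so v_5 = 1^{−1} = 1 (mod 13).
  v = [4, 9, 5, 7, 1].
Step 2: syndromes of r = [4, 0, 6, 10, 12] (all sums mod 13).
  S_0 = Σ v_i r_i = 4·4 + 9·0 + 5·6 + 7·10 + 1·12 = 128 ≡ 11.
  S_1 = Σ v_i α_i r_i = 4·10·4 + 9·12·0 + 5·5·6 + 7·9·10 + 1·11·12 = 1072 ≡ 6.
  α_i^2 mod 13 = [9, 1, 12, 3, 4].
  S_2 = Σ v_i α_i^2 r_i = 4·9·4 + 9·1·0 + 5·12·6 + 7·3·10 + 1·4·12 = 762 ≡ 8.
  S = (11, 6, 8) ≠ 0, so r is not a codeword (an error is present).
Step 3: locate the error. For a single error e at position i, S_ℓ = v_i·e·α_i^ℓ, so α_err = S_1/S_0.
  S_0^{−1} = 11^{−1} = 6 (mod 13), so α_err = 6·6 = 36 ≡ 10 = α_1. Error position i = 1.
  Consistency check: S_2/S_1 = 8·11 = 88 ≡ 10 = α_err ✓ (single-error assumption holds).
Step 4: error magnitude e = S_0/v_1 = S_0·∏_{j≠1}(α_1 − α_j) = 11·10 = 110 ≡ 6 (mod 13).
Step 5: correct position 1: c_1 = r_1 − e = 4 − 6 ≡ 11 (mod 13). Hence c = [11, 0, 6, 10, 12].
  Check: interpolating c through the α_i gives m(x) = 1 + 1·x (degree < 2) with m(α_i) = c_i for every i, so c is indeed a codeword.


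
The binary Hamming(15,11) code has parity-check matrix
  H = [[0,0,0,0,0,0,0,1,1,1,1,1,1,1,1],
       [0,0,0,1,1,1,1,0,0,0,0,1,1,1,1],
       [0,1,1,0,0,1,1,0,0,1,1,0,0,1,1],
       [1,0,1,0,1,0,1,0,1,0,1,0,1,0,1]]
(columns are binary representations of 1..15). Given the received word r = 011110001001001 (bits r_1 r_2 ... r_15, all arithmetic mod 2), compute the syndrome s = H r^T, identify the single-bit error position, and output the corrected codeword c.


s = (1, 0, 1, 0)^T, error position = 10, corrected codeword c = 011110001101001

Compute s = H r^T mod 2 one row at a time:
  s_1 = 0 + 1 + 0 + 0 + 1 + 0 + 0 + 1 = 3 ≡ 1 (mod 2).
  s_2 = 1 + 1 + 0 + 0 + 1 + 0 + 0 + 1 = 4 ≡ 0 (mod 2).
  s_3 = 1 + 1 + 0 + 0 + 0 + 0 + 0 + 1 = 3 ≡ 1 (mod 2).
  s_4 = 0 + 1 + 1 + 0 + 1 + 0 + 0 + 1 = 4 ≡ 0 (mod 2).
s = (1, 0, 1, 0)^T — this equals column 10 of H (binary 1010), so error is at position 10.
Correct: flip bit 10 of r = 011110001001001 to get c = 011110001101001.


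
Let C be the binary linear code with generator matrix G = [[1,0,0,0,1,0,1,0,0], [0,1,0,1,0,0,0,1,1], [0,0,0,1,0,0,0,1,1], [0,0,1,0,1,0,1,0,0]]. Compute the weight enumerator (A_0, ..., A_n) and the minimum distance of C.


Weight distribution: A_0 = 1, A_1 = 1, A_2 = 1, A_3 = 4, A_4 = 3, A_5 = 1, A_6 = 3, A_7 = 2. Minimum distance d = 1.

Enumerate all 2^4 = 16 messages m ∈ F_2^4.
For each, compute codeword c = mG in F_2^9, then tally its weight.
  m = 0000 → c = 000000000, weight = 0.
  m = 1000 → c = 100010100, weight = 3.
  m = 0100 → c = 010100011, weight = 4.
  m = 1100 → c = 110110111, weight = 7.
  m = 0010 → c = 000100011, weight = 3.
  m = 1010 → c = 100110111, weight = 6.
  m = 0110 → c = 010000000, weight = 1.
  m = 1110 → c = 110010100, weight = 4.
  m = 0001 → c = 001010100, weight = 3.
  m = 1001 → c = 101000000, weight = 2.
  m = 0101 → c = 011110111, weight = 7.
  m = 1101 → c = 111100011, weight = 6.
  m = 0011 → c = 001110111, weight = 6.
  m = 1011 → c = 101100011, weight = 5.
  m = 0111 → c = 011010100, weight = 4.
  m = 1111 → c = 111000000, weight = 3.
Tally weights:
  weight 0: 1 codewords.
  weight 1: 1 codewords.
  weight 2: 1 codewords.
  weight 3: 4 codewords.
  weight 4: 3 codewords.
  weight 5: 1 codewords.
  weight 6: 3 codewords.
  weight 7: 2 codewords.
Minimum distance d = smallest w > 0 with A_w > 0 = 1.
Sanity: Σ A_w = 16 = 2^4 = 16 ✓.


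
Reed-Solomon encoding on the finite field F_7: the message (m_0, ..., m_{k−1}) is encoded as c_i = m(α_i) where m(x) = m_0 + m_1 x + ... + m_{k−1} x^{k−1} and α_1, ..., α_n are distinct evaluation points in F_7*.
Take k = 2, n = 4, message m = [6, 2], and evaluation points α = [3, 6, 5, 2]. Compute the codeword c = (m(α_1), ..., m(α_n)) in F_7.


c = [5, 4, 2, 3]

Message polynomial: m(x) = 6 + 2·x (mod 7).
For each evaluation point α_i, compute m(α_i) mod 7:
  α_1 = 3: Horner steps 2 → 5, so m(3) = 5.
  α_2 = 6: Horner steps 2 → 4, so m(6) = 4.
  α_3 = 5: Horner steps 2 → 2, so m(5) = 2.
  α_4 = 2: Horner steps 2 → 3, so m(2) = 3.
Codeword c = [5, 4, 2, 3] ∈ F_7^4.


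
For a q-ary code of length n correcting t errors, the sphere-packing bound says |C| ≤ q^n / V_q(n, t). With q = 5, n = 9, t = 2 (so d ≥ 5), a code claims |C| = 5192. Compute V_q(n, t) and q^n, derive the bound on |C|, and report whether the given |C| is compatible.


V_q(n, t) = 613, q^n = 1953125, Hamming bound = 3186, |C| = 5192 > bound (violated).

Step 1: Compute V_q(n, t) = Σ_{j=0}^2 C(n, j) (q−1)^j.
  j = 0: C(9,0)·(4)^0 = 1·1 = 1.
  j = 1: C(9,1)·(4)^1 = 9·4 = 36.
  j = 2: C(9,2)·(4)^2 = 36·16 = 576.
  V_q(n, t) = 1 + 36 + 576 = 613.
Step 2: q^n = 5^9 = 1953125.
Step 3: Hamming bound ⌊q^n / V_q(n,t)⌋ = ⌊1953125/613⌋ = 3186.
Step 4: Compare |C| = 5192 to 3186: violated.
The claimed |C| lies above the Hamming bound, so no 5-ary code of length 9 with d ≥ 5 can have 5192 codewords.


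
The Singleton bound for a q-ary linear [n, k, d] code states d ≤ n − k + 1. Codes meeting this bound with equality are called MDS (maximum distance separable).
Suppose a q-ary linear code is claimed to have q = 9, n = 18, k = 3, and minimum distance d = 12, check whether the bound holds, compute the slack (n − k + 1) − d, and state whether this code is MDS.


Singleton RHS = n − k + 1 = 16, slack = 4, bound satisfied, not MDS.

Singleton bound: d ≤ n − k + 1.
Here n = 18, k = 3, so n − k + 1 = 16.
Given d = 12, check d ≤ 16: YES.
Slack = (n − k + 1) − d = 4.
The code is NOT MDS (slack = 4 > 0).
Description: the claimed parameters are [18, 3, 12]_9; such a code would be non-MDS.


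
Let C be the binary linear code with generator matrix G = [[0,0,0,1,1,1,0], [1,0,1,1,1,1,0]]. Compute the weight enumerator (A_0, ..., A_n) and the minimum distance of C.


Weight distribution: A_0 = 1, A_2 = 1, A_3 = 1, A_5 = 1. Minimum distance d = 2.

Enumerate all 2^2 = 4 messages m ∈ F_2^2.
For each, compute codeword c = mG in F_2^7, then tally its weight.
  m = 00 → c = 0000000, weight = 0.
  m = 10 → c = 0001110, weight = 3.
  m = 01 → c = 1011110, weight = 5.
  m = 11 → c = 1010000, weight = 2.
Tally weights:
  weight 0: 1 codewords.
  weight 2: 1 codewords.
  weight 3: 1 codewords.
  weight 5: 1 codewords.
Minimum distance d = smallest w > 0 with A_w > 0 = 2.
Sanity: Σ A_w = 4 = 2^2 = 4 ✓.


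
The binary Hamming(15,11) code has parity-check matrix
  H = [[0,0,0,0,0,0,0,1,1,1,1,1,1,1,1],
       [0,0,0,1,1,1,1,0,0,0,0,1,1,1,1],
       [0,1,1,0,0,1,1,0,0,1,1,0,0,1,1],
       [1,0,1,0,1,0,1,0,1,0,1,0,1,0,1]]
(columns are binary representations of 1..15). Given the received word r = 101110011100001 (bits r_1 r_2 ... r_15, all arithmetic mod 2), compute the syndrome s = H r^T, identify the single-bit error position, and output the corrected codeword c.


s = (0, 1, 1, 1)^T, error position = 7, corrected codeword c = 101110111100001

Compute s = H r^T mod 2 one row at a time:
  s_1 = 1 + 1 + 1 + 0 + 0 + 0 + 0 + 1 = 4 ≡ 0 (mod 2).
  s_2 = 1 + 1 + 0 + 0 + 0 + 0 + 0 + 1 = 3 ≡ 1 (mod 2).
  s_3 = 0 + 1 + 0 + 0 + 1 + 0 + 0 + 1 = 3 ≡ 1 (mod 2).
  s_4 = 1 + 1 + 1 + 0 + 1 + 0 + 0 + 1 = 5 ≡ 1 (mod 2).
s = (0, 1, 1, 1)^T — this equals column 7 of H (binary 0111), so error is at position 7.
Correct: flip bit 7 of r = 101110011100001 to get c = 101110111100001.


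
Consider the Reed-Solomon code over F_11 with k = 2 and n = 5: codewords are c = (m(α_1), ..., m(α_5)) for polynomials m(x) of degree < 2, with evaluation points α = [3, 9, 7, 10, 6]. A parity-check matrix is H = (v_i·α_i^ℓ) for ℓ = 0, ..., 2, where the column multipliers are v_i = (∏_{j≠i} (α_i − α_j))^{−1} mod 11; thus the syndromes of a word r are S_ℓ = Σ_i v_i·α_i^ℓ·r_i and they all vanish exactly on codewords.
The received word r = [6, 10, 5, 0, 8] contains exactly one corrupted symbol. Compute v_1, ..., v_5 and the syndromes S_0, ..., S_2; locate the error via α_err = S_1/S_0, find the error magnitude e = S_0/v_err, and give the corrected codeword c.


S = (10, 1, 10), error at position 4, error magnitude e = 4, c = [6, 10, 5, 7, 8].

Step 1: column multipliers v_i = (∏_{j≠i}(α_i − α_j))^{−1} mod 11.
  i = 1 (α = 3): (3−9)(3−7)(3−10)(3−6) = (−6)·(−4)·(−7)·(−3) = 504 ≡ 9, so v_1 = 9^{−1} = 5 (mod 11).
  i = 2 (α = 9): (9−3)(9−7)(9−10)(9−6) = 6·2·(−1)·3 = −36 ≡ 8, so v_2 = 8^{−1} = 7 (mod 11).
  i = 3 (α = 7): (7−3)(7−9)(7−10)(7−6) = 4·(−2)·(−3)·1 = 24 ≡ 2, so v_3 = 2^{−1} = 6 (mod 11).
  i = 4 (α = 10): (10−3)(10−9)(10−7)(10−6) = 7·1·3·4 = 84 ≡ 7, so v_4 = 7^{−1} = 8 (mod 11).
  i = 5 (α = 6): (6−3)(6−9)(6−7)(6−10) = 3·(−3)·(−1)·(−4) = −36 ≡ 8, so v_5 = 8^{−1} = 7 (mod 11).
  v = [5, 7, 6, 8, 7].
Step 2: syndromes of r = [6, 10, 5, 0, 8] (all sums mod 11).
  S_0 = Σ v_i r_i = 5·6 + 7·10 + 6·5 + 8·0 + 7·8 = 186 ≡ 10.
  S_1 = Σ v_i α_i r_i = 5·3·6 + 7·9·10 + 6·7·5 + 8·10·0 + 7·6·8 = 1266 ≡ 1.
  α_i^2 mod 11 = [9, 4, 5, 1, 3].
  S_2 = Σ v_i α_i^2 r_i = 5·9·6 + 7·4·10 + 6·5·5 + 8·1·0 + 7·3·8 = 868 ≡ 10.
  S = (10, 1, 10) ≠ 0, so r is not a codeword (an error is present).
Step 3: locate the error. For a single error e at position i, S_ℓ = v_i·e·α_i^ℓ, so α_err = S_1/S_0.
  S_0^{−1} = 10^{−1} = 10 (mod 11), so α_err = 1·10 = 10 ≡ 10 = α_4. Error position i = 4.
  Consistency check: S_2/S_1 = 10·1 = 10 ≡ 10 = α_err ✓ (single-error assumption holds).
Step 4: error magnitude e = S_0/v_4 = S_0·∏_{j≠4}(α_4 − α_j) = 10·7 = 70 ≡ 4 (mod 11).
Step 5: correct position 4: c_4 = r_4 − e = 0 − 4 ≡ 7 (mod 11). Hence c = [6, 10, 5, 7, 8].
  Check: interpolating c through the α_i gives m(x) = 4 + 8·x (degree < 2) with m(α_i) = c_i for every i, so c is indeed a codeword.
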